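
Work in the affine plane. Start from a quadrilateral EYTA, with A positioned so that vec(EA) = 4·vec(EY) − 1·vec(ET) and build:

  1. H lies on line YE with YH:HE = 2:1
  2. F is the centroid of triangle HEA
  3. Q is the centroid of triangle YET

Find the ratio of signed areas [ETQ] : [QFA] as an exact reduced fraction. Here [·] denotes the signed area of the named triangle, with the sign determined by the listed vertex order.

[ETQ]:[QFA] = -9/26

Work in coordinates with E = (0, 0), Y = (1, 0), T = (0, 1), A = (4, -1).
1. H lies on line YE with YH:HE = 2:1 ⇒ H = (1/3, 0)
2. F is the centroid of triangle HEA ⇒ F = (13/9, -1/3)
3. Q is the centroid of triangle YET ⇒ Q = (1/3, 1/3)
2·[ETQ] = -1/3, 2·[QFA] = 26/27
[ETQ]:[QFA] = -1/3:26/27 = -9/26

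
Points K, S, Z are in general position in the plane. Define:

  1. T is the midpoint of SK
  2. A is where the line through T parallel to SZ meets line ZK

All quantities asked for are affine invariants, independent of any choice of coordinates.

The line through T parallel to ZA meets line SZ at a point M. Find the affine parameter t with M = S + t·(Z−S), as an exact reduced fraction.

t = 1/2

Assign K = (0, 0), S = (1, 0), Z = (0, 1) — the answer is frame-independent, so this choice is without loss of generality.
1. T is the midpoint of SK ⇒ T = (1/2, 0)
2. A is where the line through T parallel to SZ meets line ZK ⇒ A = (0, 1/2)
through T parallel to ZA: direction (0, -1/2); meets SZ at M = (1/2, 1/2)
M = S + t·(Z−S) with t = 1/2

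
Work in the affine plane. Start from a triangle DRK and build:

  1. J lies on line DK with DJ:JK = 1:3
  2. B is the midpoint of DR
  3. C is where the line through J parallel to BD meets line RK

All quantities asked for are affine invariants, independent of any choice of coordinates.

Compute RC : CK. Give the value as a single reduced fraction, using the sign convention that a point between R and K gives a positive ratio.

Work in coordinates with D = (0, 0), R = (1, 0), K = (0, 1).
1. J lies on line DK with DJ:JK = 1:3 ⇒ J = (0, 1/4)
2. B is the midpoint of DR ⇒ B = (1/2, 0)
3. C is where the line through J parallel to BD meets line RK ⇒ C = (3/4, 1/4)
C = R + t·(K−R) with t = 1/4, so RC:CK = t:(1−t) = 1/4:3/4

RC:CK = 1/3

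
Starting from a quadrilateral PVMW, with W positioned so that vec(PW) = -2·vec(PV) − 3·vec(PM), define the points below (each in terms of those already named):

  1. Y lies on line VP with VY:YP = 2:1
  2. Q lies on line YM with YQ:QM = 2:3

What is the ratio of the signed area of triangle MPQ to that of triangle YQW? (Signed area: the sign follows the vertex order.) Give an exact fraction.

Assign P = (0, 0), V = (1, 0), M = (0, 1), W = (-2, -3) — the answer is frame-independent, so this choice is without loss of generality.
1. Y lies on line VP with VY:YP = 2:1 ⇒ Y = (1/3, 0)
2. Q lies on line YM with YQ:QM = 2:3 ⇒ Q = (1/5, 2/5)
2·[MPQ] = 1/5, 2·[YQW] = 4/3
[MPQ]:[YQW] = 1/5:4/3 = 3/20

[MPQ]:[YQW] = 3/20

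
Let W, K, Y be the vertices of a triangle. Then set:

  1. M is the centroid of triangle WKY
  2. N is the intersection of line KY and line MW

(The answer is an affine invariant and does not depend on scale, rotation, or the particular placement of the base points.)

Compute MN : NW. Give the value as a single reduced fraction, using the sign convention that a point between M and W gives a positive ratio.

MN:NW = -1/3

Assign W = (0, 0), K = (1, 0), Y = (0, 1) — the answer is frame-independent, so this choice is without loss of generality.
1. M is the centroid of triangle WKY ⇒ M = (1/3, 1/3)
2. N is the intersection of line KY and line MW ⇒ N = (1/2, 1/2)
N = M + t·(W−M) with t = -1/2, so MN:NW = t:(1−t) = -1/2:3/2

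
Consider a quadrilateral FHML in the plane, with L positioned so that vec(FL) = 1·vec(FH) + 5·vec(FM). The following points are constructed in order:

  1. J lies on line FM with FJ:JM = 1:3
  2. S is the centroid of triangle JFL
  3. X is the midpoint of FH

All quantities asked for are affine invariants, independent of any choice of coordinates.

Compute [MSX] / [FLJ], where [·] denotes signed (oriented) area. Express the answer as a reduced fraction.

Work in coordinates with F = (0, 0), H = (1, 0), M = (0, 1), L = (1, 5).
1. J lies on line FM with FJ:JM = 1:3 ⇒ J = (0, 1/4)
2. S is the centroid of triangle JFL ⇒ S = (1/3, 7/4)
3. X is the midpoint of FH ⇒ X = (1/2, 0)
2·[MSX] = -17/24, 2·[FLJ] = 1/4
[MSX]:[FLJ] = -17/24:1/4 = -17/6

[MSX]:[FLJ] = -17/6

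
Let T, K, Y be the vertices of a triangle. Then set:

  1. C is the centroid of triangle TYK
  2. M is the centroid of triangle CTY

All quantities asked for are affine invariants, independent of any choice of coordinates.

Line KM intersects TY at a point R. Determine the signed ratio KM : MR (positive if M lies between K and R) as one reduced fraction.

Assign T = (0, 0), K = (1, 0), Y = (0, 1) — the answer is frame-independent, so this choice is without loss of generality.
1. C is the centroid of triangle TYK ⇒ C = (1/3, 1/3)
2. M is the centroid of triangle CTY ⇒ M = (1/9, 4/9)
line KM meets TY at R = (0, 1/2)
M = K + t·(R−K) with t = 8/9, so KM:MR = 8/9:1/9

KM:MR = 8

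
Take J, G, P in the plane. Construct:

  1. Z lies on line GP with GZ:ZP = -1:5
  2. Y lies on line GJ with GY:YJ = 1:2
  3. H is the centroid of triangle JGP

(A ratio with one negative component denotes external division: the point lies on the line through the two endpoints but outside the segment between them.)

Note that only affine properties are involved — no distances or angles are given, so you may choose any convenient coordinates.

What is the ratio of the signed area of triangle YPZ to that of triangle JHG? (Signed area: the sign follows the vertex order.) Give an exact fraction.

[YPZ]:[JHG] = 5/4

Assign J = (0, 0), G = (1, 0), P = (0, 1) — the answer is frame-independent, so this choice is without loss of generality.
1. Z lies on line GP with GZ:ZP = -1:5 ⇒ Z = (5/4, -1/4)
2. Y lies on line GJ with GY:YJ = 1:2 ⇒ Y = (2/3, 0)
3. H is the centroid of triangle JGP ⇒ H = (1/3, 1/3)
2·[YPZ] = -5/12, 2·[JHG] = -1/3
[YPZ]:[JHG] = -5/12:-1/3 = 5/4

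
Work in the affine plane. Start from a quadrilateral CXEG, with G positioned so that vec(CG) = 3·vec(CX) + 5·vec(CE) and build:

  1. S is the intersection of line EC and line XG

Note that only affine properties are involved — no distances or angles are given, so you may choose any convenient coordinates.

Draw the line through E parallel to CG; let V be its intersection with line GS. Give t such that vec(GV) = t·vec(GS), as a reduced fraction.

Work in coordinates with C = (0, 0), X = (1, 0), E = (0, 1), G = (3, 5).
1. S is the intersection of line EC and line XG ⇒ S = (0, -5/2)
through E parallel to CG: direction (3, 5); meets GS at V = (21/5, 8)
V = G + t·(S−G) with t = -2/5

t = -2/5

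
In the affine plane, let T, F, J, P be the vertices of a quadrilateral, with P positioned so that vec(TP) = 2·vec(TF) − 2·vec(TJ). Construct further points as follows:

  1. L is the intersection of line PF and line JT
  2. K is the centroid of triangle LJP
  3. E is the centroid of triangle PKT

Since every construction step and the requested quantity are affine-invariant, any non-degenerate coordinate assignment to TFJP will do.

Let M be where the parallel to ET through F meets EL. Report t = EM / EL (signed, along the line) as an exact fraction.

t = 5/16

Work in coordinates with T = (0, 0), F = (1, 0), J = (0, 1), P = (2, -2).
1. L is the intersection of line PF and line JT ⇒ L = (0, 2)
2. K is the centroid of triangle LJP ⇒ K = (2/3, 1/3)
3. E is the centroid of triangle PKT ⇒ E = (8/9, -5/9)
through F parallel to ET: direction (-8/9, 5/9); meets EL at M = (11/18, 35/144)
M = E + t·(L−E) with t = 5/16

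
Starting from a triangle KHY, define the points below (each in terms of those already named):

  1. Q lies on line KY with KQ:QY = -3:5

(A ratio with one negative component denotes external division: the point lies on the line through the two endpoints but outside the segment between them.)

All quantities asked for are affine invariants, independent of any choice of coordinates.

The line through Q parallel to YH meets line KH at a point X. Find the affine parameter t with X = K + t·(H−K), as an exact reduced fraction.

Choose coordinates K = (0, 0), H = (1, 0), Y = (0, 1).
1. Q lies on line KY with KQ:QY = -3:5 ⇒ Q = (0, -3/2)
through Q parallel to YH: direction (1, -1); meets KH at X = (-3/2, 0)
X = K + t·(H−K) with t = -3/2

t = -3/2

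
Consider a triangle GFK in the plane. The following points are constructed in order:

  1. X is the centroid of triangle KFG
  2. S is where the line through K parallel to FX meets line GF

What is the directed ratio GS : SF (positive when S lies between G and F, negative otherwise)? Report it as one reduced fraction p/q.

Work in coordinates with G = (0, 0), F = (1, 0), K = (0, 1).
1. X is the centroid of triangle KFG ⇒ X = (1/3, 1/3)
2. S is where the line through K parallel to FX meets line GF ⇒ S = (2, 0)
S = G + t·(F−G) with t = 2, so GS:SF = t:(1−t) = 2:-1

GS:SF = -2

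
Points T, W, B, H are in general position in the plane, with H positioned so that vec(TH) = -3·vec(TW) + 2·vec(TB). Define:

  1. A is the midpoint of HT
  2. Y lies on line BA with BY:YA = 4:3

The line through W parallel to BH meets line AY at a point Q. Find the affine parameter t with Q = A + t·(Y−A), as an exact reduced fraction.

Work in coordinates with T = (0, 0), W = (1, 0), B = (0, 1), H = (-3, 2).
1. A is the midpoint of HT ⇒ A = (-3/2, 1)
2. Y lies on line BA with BY:YA = 4:3 ⇒ Y = (-6/7, 1)
through W parallel to BH: direction (-3, 1); meets AY at Q = (-2, 1)
Q = A + t·(Y−A) with t = -7/9

t = -7/9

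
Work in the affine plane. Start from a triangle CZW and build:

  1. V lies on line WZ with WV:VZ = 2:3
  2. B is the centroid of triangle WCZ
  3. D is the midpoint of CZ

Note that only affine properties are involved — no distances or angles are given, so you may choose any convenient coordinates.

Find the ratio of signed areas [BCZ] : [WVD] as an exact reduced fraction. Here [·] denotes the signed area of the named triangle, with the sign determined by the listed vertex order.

Assign C = (0, 0), Z = (1, 0), W = (0, 1) — the answer is frame-independent, so this choice is without loss of generality.
1. V lies on line WZ with WV:VZ = 2:3 ⇒ V = (2/5, 3/5)
2. B is the centroid of triangle WCZ ⇒ B = (1/3, 1/3)
3. D is the midpoint of CZ ⇒ D = (1/2, 0)
2·[BCZ] = 1/3, 2·[WVD] = -1/5
[BCZ]:[WVD] = 1/3:-1/5 = -5/3

[BCZ]:[WVD] = -5/3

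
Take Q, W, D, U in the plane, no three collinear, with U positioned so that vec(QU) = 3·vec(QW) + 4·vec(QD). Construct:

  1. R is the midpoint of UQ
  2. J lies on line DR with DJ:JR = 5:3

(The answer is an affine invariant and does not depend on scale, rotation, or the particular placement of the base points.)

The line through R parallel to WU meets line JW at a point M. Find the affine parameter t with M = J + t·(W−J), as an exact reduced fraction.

t = 3/7

Assign Q = (0, 0), W = (1, 0), D = (0, 1), U = (3, 4) — the answer is frame-independent, so this choice is without loss of generality.
1. R is the midpoint of UQ ⇒ R = (3/2, 2)
2. J lies on line DR with DJ:JR = 5:3 ⇒ J = (15/16, 13/8)
through R parallel to WU: direction (2, 4); meets JW at M = (27/28, 13/14)
M = J + t·(W−J) with t = 3/7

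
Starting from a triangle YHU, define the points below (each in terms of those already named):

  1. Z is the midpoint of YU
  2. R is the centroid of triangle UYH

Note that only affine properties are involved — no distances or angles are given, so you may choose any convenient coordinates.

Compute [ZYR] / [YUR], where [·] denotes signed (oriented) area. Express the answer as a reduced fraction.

Choose coordinates Y = (0, 0), H = (1, 0), U = (0, 1).
1. Z is the midpoint of YU ⇒ Z = (0, 1/2)
2. R is the centroid of triangle UYH ⇒ R = (1/3, 1/3)
2·[ZYR] = 1/6, 2·[YUR] = -1/3
[ZYR]:[YUR] = 1/6:-1/3 = -1/2

[ZYR]:[YUR] = -1/2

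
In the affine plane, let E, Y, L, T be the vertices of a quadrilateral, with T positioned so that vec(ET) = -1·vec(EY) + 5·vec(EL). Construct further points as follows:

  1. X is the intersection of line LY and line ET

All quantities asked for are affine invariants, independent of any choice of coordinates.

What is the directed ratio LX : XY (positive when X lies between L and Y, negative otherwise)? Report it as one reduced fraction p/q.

LX:XY = -1/5

Choose coordinates E = (0, 0), Y = (1, 0), L = (0, 1), T = (-1, 5).
1. X is the intersection of line LY and line ET ⇒ X = (-1/4, 5/4)
X = L + t·(Y−L) with t = -1/4, so LX:XY = t:(1−t) = -1/4:5/4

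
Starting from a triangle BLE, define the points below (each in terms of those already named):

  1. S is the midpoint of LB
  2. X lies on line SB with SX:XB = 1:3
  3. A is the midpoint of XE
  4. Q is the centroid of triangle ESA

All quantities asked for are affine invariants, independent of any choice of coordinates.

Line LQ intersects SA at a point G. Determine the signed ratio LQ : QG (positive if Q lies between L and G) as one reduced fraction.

Assign B = (0, 0), L = (1, 0), E = (0, 1) — the answer is frame-independent, so this choice is without loss of generality.
1. S is the midpoint of LB ⇒ S = (1/2, 0)
2. X lies on line SB with SX:XB = 1:3 ⇒ X = (3/8, 0)
3. A is the midpoint of XE ⇒ A = (3/16, 1/2)
4. Q is the centroid of triangle ESA ⇒ Q = (11/48, 1/2)
line LQ meets SA at G = (7/44, 6/11)
Q = L + t·(G−L) with t = 11/12, so LQ:QG = 11/12:1/12

LQ:QG = 11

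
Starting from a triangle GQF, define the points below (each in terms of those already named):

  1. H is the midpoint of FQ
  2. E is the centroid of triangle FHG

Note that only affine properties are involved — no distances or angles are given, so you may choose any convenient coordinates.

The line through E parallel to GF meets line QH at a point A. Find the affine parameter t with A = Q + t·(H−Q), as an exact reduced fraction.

t = 5/3

Choose coordinates G = (0, 0), Q = (1, 0), F = (0, 1).
1. H is the midpoint of FQ ⇒ H = (1/2, 1/2)
2. E is the centroid of triangle FHG ⇒ E = (1/6, 1/2)
through E parallel to GF: direction (0, 1); meets QH at A = (1/6, 5/6)
A = Q + t·(H−Q) with t = 5/3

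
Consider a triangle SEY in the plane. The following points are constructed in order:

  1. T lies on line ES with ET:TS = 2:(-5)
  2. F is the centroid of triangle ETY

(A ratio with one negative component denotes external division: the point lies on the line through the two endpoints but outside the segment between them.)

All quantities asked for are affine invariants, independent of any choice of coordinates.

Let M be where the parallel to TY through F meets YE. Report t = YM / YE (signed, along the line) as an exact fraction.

t = 1/3

Assign S = (0, 0), E = (1, 0), Y = (0, 1) — the answer is frame-independent, so this choice is without loss of generality.
1. T lies on line ES with ET:TS = 2:(-5) ⇒ T = (5/3, 0)
2. F is the centroid of triangle ETY ⇒ F = (8/9, 1/3)
through F parallel to TY: direction (-5/3, 1); meets YE at M = (1/3, 2/3)
M = Y + t·(E−Y) with t = 1/3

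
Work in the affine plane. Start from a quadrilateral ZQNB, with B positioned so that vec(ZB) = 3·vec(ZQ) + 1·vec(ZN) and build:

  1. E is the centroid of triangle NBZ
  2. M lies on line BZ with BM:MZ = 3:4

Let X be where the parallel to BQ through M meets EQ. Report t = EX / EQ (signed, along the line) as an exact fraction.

Work in coordinates with Z = (0, 0), Q = (1, 0), N = (0, 1), B = (3, 1).
1. E is the centroid of triangle NBZ ⇒ E = (1, 2/3)
2. M lies on line BZ with BM:MZ = 3:4 ⇒ M = (12/7, 4/7)
through M parallel to BQ: direction (-2, -1); meets EQ at X = (1, 3/14)
X = E + t·(Q−E) with t = 19/28

t = 19/28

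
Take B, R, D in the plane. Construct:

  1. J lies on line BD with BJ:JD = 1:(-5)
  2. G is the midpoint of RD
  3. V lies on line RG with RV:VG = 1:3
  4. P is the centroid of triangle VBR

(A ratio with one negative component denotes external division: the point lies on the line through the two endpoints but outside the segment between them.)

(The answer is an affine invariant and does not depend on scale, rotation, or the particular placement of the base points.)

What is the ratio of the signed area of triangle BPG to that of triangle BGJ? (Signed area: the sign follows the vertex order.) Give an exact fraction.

Assign B = (0, 0), R = (1, 0), D = (0, 1) — the answer is frame-independent, so this choice is without loss of generality.
1. J lies on line BD with BJ:JD = 1:(-5) ⇒ J = (0, -1/4)
2. G is the midpoint of RD ⇒ G = (1/2, 1/2)
3. V lies on line RG with RV:VG = 1:3 ⇒ V = (7/8, 1/8)
4. P is the centroid of triangle VBR ⇒ P = (5/8, 1/24)
2·[BPG] = 7/24, 2·[BGJ] = -1/8
[BPG]:[BGJ] = 7/24:-1/8 = -7/3

[BPG]:[BGJ] = -7/3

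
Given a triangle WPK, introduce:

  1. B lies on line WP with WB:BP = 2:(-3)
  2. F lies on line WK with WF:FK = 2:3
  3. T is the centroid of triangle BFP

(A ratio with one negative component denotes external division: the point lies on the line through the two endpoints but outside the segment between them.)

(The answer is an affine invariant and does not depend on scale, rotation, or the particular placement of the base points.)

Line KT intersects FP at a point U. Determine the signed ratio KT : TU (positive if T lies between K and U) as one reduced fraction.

Assign W = (0, 0), P = (1, 0), K = (0, 1) — the answer is frame-independent, so this choice is without loss of generality.
1. B lies on line WP with WB:BP = 2:(-3) ⇒ B = (-2, 0)
2. F lies on line WK with WF:FK = 2:3 ⇒ F = (0, 2/5)
3. T is the centroid of triangle BFP ⇒ T = (-1/3, 2/15)
line KT meets FP at U = (-1/5, 12/25)
T = K + t·(U−K) with t = 5/3, so KT:TU = 5/3:-2/3

KT:TU = -5/2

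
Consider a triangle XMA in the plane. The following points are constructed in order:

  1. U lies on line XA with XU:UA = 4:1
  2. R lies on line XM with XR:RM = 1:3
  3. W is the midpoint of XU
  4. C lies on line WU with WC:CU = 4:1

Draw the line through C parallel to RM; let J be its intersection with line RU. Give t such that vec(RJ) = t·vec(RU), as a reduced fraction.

Work in coordinates with X = (0, 0), M = (1, 0), A = (0, 1).
1. U lies on line XA with XU:UA = 4:1 ⇒ U = (0, 4/5)
2. R lies on line XM with XR:RM = 1:3 ⇒ R = (1/4, 0)
3. W is the midpoint of XU ⇒ W = (0, 2/5)
4. C lies on line WU with WC:CU = 4:1 ⇒ C = (0, 18/25)
through C parallel to RM: direction (3/4, 0); meets RU at J = (1/40, 18/25)
J = R + t·(U−R) with t = 9/10

t = 9/10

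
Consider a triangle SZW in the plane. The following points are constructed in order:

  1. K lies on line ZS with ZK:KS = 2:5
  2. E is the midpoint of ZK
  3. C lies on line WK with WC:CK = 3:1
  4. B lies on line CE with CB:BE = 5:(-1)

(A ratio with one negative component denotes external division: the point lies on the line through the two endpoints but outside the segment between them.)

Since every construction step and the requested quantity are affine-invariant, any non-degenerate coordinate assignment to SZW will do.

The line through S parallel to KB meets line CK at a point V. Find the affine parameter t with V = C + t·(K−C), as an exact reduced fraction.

Work in coordinates with S = (0, 0), Z = (1, 0), W = (0, 1).
1. K lies on line ZS with ZK:KS = 2:5 ⇒ K = (5/7, 0)
2. E is the midpoint of ZK ⇒ E = (6/7, 0)
3. C lies on line WK with WC:CK = 3:1 ⇒ C = (15/28, 1/4)
4. B lies on line CE with CB:BE = 5:(-1) ⇒ B = (15/16, -1/16)
through S parallel to KB: direction (25/112, -1/16); meets CK at V = (25/28, -1/4)
V = C + t·(K−C) with t = 2

t = 2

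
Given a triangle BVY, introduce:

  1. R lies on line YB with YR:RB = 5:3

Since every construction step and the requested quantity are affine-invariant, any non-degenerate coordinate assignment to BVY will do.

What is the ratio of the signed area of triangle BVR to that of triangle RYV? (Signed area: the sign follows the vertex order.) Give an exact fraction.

Choose coordinates B = (0, 0), V = (1, 0), Y = (0, 1).
1. R lies on line YB with YR:RB = 5:3 ⇒ R = (0, 3/8)
2·[BVR] = 3/8, 2·[RYV] = -5/8
[BVR]:[RYV] = 3/8:-5/8 = -3/5

[BVR]:[RYV] = -3/5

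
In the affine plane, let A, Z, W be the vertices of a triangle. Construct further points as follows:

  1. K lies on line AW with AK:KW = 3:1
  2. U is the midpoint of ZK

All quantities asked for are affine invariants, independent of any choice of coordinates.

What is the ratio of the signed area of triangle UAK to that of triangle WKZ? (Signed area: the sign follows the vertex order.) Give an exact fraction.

[UAK]:[WKZ] = -3/2

Set A = (0, 0), Z = (1, 0), W = (0, 1); any affine frame gives the same invariant.
1. K lies on line AW with AK:KW = 3:1 ⇒ K = (0, 3/4)
2. U is the midpoint of ZK ⇒ U = (1/2, 3/8)
2·[UAK] = -3/8, 2·[WKZ] = 1/4
[UAK]:[WKZ] = -3/8:1/4 = -3/2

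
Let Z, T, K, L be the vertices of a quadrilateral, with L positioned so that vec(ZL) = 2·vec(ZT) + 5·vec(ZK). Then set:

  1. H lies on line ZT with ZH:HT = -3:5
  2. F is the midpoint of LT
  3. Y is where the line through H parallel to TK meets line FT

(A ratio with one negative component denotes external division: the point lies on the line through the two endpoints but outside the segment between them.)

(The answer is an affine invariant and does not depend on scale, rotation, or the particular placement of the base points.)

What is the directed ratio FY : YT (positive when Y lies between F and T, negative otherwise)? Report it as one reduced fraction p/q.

Set Z = (0, 0), T = (1, 0), K = (0, 1), L = (2, 5); any affine frame gives the same invariant.
1. H lies on line ZT with ZH:HT = -3:5 ⇒ H = (-3/2, 0)
2. F is the midpoint of LT ⇒ F = (3/2, 5/2)
3. Y is where the line through H parallel to TK meets line FT ⇒ Y = (7/12, -25/12)
Y = F + t·(T−F) with t = 11/6, so FY:YT = t:(1−t) = 11/6:-5/6

FY:YT = -11/5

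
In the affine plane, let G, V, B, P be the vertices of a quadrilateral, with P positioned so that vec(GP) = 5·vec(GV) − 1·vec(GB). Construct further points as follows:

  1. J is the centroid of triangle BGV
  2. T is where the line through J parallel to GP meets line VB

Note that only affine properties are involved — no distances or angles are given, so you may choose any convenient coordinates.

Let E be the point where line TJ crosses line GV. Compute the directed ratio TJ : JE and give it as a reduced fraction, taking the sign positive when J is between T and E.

TJ:JE = -1/4

Work in coordinates with G = (0, 0), V = (1, 0), B = (0, 1), P = (5, -1).
1. J is the centroid of triangle BGV ⇒ J = (1/3, 1/3)
2. T is where the line through J parallel to GP meets line VB ⇒ T = (3/4, 1/4)
line TJ meets GV at E = (2, 0)
J = T + t·(E−T) with t = -1/3, so TJ:JE = -1/3:4/3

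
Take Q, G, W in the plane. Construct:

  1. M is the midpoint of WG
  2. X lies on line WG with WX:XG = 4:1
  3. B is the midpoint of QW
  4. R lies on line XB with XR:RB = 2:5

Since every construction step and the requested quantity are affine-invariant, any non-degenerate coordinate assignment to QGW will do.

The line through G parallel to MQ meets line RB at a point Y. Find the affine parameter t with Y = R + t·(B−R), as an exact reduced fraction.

Work in coordinates with Q = (0, 0), G = (1, 0), W = (0, 1).
1. M is the midpoint of WG ⇒ M = (1/2, 1/2)
2. X lies on line WG with WX:XG = 4:1 ⇒ X = (4/5, 1/5)
3. B is the midpoint of QW ⇒ B = (0, 1/2)
4. R lies on line XB with XR:RB = 2:5 ⇒ R = (4/7, 2/7)
through G parallel to MQ: direction (-1/2, -1/2); meets RB at Y = (12/11, 1/11)
Y = R + t·(B−R) with t = -10/11

t = -10/11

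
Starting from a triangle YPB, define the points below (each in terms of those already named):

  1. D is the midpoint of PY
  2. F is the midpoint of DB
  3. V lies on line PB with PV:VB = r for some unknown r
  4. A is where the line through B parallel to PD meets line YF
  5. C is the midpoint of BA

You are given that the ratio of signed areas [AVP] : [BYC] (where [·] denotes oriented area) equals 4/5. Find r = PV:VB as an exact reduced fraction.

Assign Y = (0, 0), P = (1, 0), B = (0, 1) — the answer is frame-independent, so this choice is without loss of generality.
1. D is the midpoint of PY ⇒ D = (1/2, 0)
2. F is the midpoint of DB ⇒ F = (1/4, 1/2)
3. With PV:VB = r, write λ = r/(r+1) so V = P + λ·(B−P); V is affine-linear in λ
4. A is where the line through B parallel to PD meets line YF ⇒ A = (1/2, 1)
5. C is the midpoint of BA ⇒ C = (1/4, 1)
Every point depending on V is an affine combination of V and λ-independent points, so each such coordinate is linear in λ; the λ² term in each signed area is a multiple of (B−P)×(B−P) = 0, so 2·[AVP] and 2·[BYC] are each linear in λ. Evaluating at λ=0 and λ=1:
  2·[AVP] = 1/2·λ,   2·[BYC] = 1/4
So [AVP]:[BYC] = (1/2·λ) / (1/4). Setting this equal to 4/5:
  1/2·λ = 4/5·(1/4)  ⇒  λ = 2/5
Then r = λ/(1−λ) = (2/5)/(3/5) = 2/3. Check: with r = 2/3, V = (3/5, 2/5) and [AVP]:[BYC] = 4/5 as required.

r = 2/3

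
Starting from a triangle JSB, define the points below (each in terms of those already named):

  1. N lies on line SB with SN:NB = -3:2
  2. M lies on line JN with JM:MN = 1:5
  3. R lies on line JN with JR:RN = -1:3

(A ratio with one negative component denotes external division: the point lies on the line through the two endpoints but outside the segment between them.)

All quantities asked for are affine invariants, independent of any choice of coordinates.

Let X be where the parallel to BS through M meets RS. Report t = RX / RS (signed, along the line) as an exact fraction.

Set J = (0, 0), S = (1, 0), B = (0, 1); any affine frame gives the same invariant.
1. N lies on line SB with SN:NB = -3:2 ⇒ N = (-2, 3)
2. M lies on line JN with JM:MN = 1:5 ⇒ M = (-1/3, 1/2)
3. R lies on line JN with JR:RN = -1:3 ⇒ R = (1, -3/2)
through M parallel to BS: direction (1, -1); meets RS at X = (1, -5/6)
X = R + t·(S−R) with t = 4/9

t = 4/9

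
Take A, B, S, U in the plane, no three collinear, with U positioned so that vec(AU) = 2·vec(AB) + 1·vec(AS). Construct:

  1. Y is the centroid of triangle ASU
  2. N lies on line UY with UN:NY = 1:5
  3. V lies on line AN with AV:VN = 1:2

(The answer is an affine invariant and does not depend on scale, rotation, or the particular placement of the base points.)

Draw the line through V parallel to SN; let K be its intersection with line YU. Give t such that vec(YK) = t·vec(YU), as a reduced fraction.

Work in coordinates with A = (0, 0), B = (1, 0), S = (0, 1), U = (2, 1).
1. Y is the centroid of triangle ASU ⇒ Y = (2/3, 2/3)
2. N lies on line UY with UN:NY = 1:5 ⇒ N = (16/9, 17/18)
3. V lies on line AN with AV:VN = 1:2 ⇒ V = (16/27, 17/54)
through V parallel to SN: direction (16/9, -1/18); meets YU at K = (-16/27, 19/54)
K = Y + t·(U−Y) with t = -17/18

t = -17/18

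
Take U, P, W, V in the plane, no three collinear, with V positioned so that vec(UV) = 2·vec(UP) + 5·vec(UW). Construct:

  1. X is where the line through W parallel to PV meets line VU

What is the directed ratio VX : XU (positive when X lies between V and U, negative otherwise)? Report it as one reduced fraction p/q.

VX:XU = -6

Set U = (0, 0), P = (1, 0), W = (0, 1), V = (2, 5); any affine frame gives the same invariant.
1. X is where the line through W parallel to PV meets line VU ⇒ X = (-2/5, -1)
X = V + t·(U−V) with t = 6/5, so VX:XU = t:(1−t) = 6/5:-1/5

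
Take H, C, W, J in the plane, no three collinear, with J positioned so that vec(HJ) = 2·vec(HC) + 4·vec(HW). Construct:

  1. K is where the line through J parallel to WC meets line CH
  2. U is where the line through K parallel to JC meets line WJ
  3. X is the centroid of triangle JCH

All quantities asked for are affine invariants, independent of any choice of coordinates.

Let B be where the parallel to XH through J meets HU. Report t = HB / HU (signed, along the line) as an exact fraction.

Set H = (0, 0), C = (1, 0), W = (0, 1), J = (2, 4); any affine frame gives the same invariant.
1. K is where the line through J parallel to WC meets line CH ⇒ K = (6, 0)
2. U is where the line through K parallel to JC meets line WJ ⇒ U = (10, 16)
3. X is the centroid of triangle JCH ⇒ X = (1, 4/3)
through J parallel to XH: direction (-1, -4/3); meets HU at B = (5, 8)
B = H + t·(U−H) with t = 1/2

t = 1/2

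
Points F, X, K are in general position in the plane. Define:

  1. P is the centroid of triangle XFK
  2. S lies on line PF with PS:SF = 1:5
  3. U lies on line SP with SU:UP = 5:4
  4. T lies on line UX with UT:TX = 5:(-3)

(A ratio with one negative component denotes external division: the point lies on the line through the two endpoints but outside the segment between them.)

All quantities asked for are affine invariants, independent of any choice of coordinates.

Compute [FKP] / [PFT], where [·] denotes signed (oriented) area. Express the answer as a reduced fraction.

Set F = (0, 0), X = (1, 0), K = (0, 1); any affine frame gives the same invariant.
1. P is the centroid of triangle XFK ⇒ P = (1/3, 1/3)
2. S lies on line PF with PS:SF = 1:5 ⇒ S = (5/18, 5/18)
3. U lies on line SP with SU:UP = 5:4 ⇒ U = (25/81, 25/81)
4. T lies on line UX with UT:TX = 5:(-3) ⇒ T = (55/27, -25/54)
2·[FKP] = -1/3, 2·[PFT] = 5/6
[FKP]:[PFT] = -1/3:5/6 = -2/5

[FKP]:[PFT] = -2/5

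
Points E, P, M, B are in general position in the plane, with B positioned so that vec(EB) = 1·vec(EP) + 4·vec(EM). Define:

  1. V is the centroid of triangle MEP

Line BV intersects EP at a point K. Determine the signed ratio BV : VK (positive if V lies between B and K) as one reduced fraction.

Work in coordinates with E = (0, 0), P = (1, 0), M = (0, 1), B = (1, 4).
1. V is the centroid of triangle MEP ⇒ V = (1/3, 1/3)
line BV meets EP at K = (3/11, 0)
V = B + t·(K−B) with t = 11/12, so BV:VK = 11/12:1/12

BV:VK = 11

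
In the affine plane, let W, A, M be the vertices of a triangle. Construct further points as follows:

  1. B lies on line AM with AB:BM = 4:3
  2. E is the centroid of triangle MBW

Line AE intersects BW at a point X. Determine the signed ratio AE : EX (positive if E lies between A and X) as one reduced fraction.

AE:EX = -5

Set W = (0, 0), A = (1, 0), M = (0, 1); any affine frame gives the same invariant.
1. B lies on line AM with AB:BM = 4:3 ⇒ B = (3/7, 4/7)
2. E is the centroid of triangle MBW ⇒ E = (1/7, 11/21)
line AE meets BW at X = (11/35, 44/105)
E = A + t·(X−A) with t = 5/4, so AE:EX = 5/4:-1/4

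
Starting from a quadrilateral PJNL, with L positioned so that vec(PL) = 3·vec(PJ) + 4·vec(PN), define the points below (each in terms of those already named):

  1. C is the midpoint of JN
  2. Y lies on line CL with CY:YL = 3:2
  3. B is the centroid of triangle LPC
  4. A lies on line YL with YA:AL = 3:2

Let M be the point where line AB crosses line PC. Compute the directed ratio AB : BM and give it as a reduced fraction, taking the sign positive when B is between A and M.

Work in coordinates with P = (0, 0), J = (1, 0), N = (0, 1), L = (3, 4).
1. C is the midpoint of JN ⇒ C = (1/2, 1/2)
2. Y lies on line CL with CY:YL = 3:2 ⇒ Y = (2, 13/5)
3. B is the centroid of triangle LPC ⇒ B = (7/6, 3/2)
4. A lies on line YL with YA:AL = 3:2 ⇒ A = (13/5, 86/25)
line AB meets PC at M = (17/76, 17/76)
B = A + t·(M−A) with t = 38/63, so AB:BM = 38/63:25/63

AB:BM = 38/25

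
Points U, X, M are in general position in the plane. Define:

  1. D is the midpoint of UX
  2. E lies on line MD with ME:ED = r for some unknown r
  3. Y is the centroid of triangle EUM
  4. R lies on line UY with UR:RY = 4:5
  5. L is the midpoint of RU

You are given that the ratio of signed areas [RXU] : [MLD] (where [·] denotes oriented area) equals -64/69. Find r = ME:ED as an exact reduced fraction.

r = -2/5

Work in coordinates with U = (0, 0), X = (1, 0), M = (0, 1).
1. D is the midpoint of UX ⇒ D = (1/2, 0)
2. With ME:ED = r, write λ = r/(r+1) so E = M + λ·(D−M); E is affine-linear in λ
3. Y is the centroid of triangle EUM ⇒ Y is an affine combination of earlier points and hence also affine-linear in λ
4. R lies on line UY with UR:RY = 4:5 ⇒ R is an affine combination of earlier points and hence also affine-linear in λ
5. L is the midpoint of RU ⇒ L is an affine combination of earlier points and hence also affine-linear in λ
Every point depending on E is an affine combination of E and λ-independent points, so each such coordinate is linear in λ; the λ² term in each signed area is a multiple of (D−M)×(D−M) = 0, so 2·[RXU] and 2·[MLD] are each linear in λ. Evaluating at λ=0 and λ=1:
  2·[RXU] = 4/27·λ − 8/27,   2·[MLD] = 23/54
So [RXU]:[MLD] = (4/27·λ − 8/27) / (23/54). Setting this equal to -64/69:
  4/27·λ − 8/27 = -64/69·(23/54)  ⇒  λ = -2/3
Then r = λ/(1−λ) = (-2/3)/(5/3) = -2/5. Check: with r = -2/5, E = (-1/3, 5/3) and [RXU]:[MLD] = -64/69 as required.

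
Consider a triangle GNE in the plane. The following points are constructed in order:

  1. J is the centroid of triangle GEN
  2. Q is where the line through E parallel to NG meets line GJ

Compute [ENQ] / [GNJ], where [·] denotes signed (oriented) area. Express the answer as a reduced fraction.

[ENQ]:[GNJ] = 3

Choose coordinates G = (0, 0), N = (1, 0), E = (0, 1).
1. J is the centroid of triangle GEN ⇒ J = (1/3, 1/3)
2. Q is where the line through E parallel to NG meets line GJ ⇒ Q = (1, 1)
2·[ENQ] = 1, 2·[GNJ] = 1/3
[ENQ]:[GNJ] = 1:1/3 = 3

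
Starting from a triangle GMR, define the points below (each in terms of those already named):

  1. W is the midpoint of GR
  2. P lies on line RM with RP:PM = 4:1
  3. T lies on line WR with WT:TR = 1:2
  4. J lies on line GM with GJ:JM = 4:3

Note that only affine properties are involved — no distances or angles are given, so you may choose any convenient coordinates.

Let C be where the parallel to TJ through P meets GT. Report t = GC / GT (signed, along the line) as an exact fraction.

Work in coordinates with G = (0, 0), M = (1, 0), R = (0, 1).
1. W is the midpoint of GR ⇒ W = (0, 1/2)
2. P lies on line RM with RP:PM = 4:1 ⇒ P = (4/5, 1/5)
3. T lies on line WR with WT:TR = 1:2 ⇒ T = (0, 2/3)
4. J lies on line GM with GJ:JM = 4:3 ⇒ J = (4/7, 0)
through P parallel to TJ: direction (4/7, -2/3); meets GT at C = (0, 17/15)
C = G + t·(T−G) with t = 17/10

t = 17/10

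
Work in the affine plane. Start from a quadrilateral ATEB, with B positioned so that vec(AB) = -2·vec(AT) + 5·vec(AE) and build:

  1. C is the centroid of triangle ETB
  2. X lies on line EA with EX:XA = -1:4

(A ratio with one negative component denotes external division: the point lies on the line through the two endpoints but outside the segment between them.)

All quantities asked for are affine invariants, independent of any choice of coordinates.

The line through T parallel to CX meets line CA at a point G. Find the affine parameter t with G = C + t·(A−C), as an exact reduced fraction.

t = -1/2

Work in coordinates with A = (0, 0), T = (1, 0), E = (0, 1), B = (-2, 5).
1. C is the centroid of triangle ETB ⇒ C = (-1/3, 2)
2. X lies on line EA with EX:XA = -1:4 ⇒ X = (0, 4/3)
through T parallel to CX: direction (1/3, -2/3); meets CA at G = (-1/2, 3)
G = C + t·(A−C) with t = -1/2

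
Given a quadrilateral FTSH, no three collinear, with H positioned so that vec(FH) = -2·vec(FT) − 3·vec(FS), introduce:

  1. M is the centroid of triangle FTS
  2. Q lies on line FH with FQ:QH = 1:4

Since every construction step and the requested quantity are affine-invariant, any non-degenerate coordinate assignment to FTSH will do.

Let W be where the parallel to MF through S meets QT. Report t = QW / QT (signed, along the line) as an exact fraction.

t = -3/2

Set F = (0, 0), T = (1, 0), S = (0, 1), H = (-2, -3); any affine frame gives the same invariant.
1. M is the centroid of triangle FTS ⇒ M = (1/3, 1/3)
2. Q lies on line FH with FQ:QH = 1:4 ⇒ Q = (-2/5, -3/5)
through S parallel to MF: direction (-1/3, -1/3); meets QT at W = (-5/2, -3/2)
W = Q + t·(T−Q) with t = -3/2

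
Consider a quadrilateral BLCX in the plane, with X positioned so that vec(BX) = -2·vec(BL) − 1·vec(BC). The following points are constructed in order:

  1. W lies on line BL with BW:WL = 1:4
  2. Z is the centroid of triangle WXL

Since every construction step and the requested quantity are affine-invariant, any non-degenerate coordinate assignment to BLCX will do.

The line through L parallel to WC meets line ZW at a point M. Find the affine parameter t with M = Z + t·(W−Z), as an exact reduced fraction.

t = 5/2

Choose coordinates B = (0, 0), L = (1, 0), C = (0, 1), X = (-2, -1).
1. W lies on line BL with BW:WL = 1:4 ⇒ W = (1/5, 0)
2. Z is the centroid of triangle WXL ⇒ Z = (-4/15, -1/3)
through L parallel to WC: direction (-1/5, 1); meets ZW at M = (9/10, 1/2)
M = Z + t·(W−Z) with t = 5/2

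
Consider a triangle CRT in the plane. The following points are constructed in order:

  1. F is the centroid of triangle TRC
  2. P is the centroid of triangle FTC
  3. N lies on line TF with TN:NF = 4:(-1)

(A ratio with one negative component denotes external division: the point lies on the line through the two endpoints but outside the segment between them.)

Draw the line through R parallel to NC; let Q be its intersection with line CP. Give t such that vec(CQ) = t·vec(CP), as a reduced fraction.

t = -3/5

Set C = (0, 0), R = (1, 0), T = (0, 1); any affine frame gives the same invariant.
1. F is the centroid of triangle TRC ⇒ F = (1/3, 1/3)
2. P is the centroid of triangle FTC ⇒ P = (1/9, 4/9)
3. N lies on line TF with TN:NF = 4:(-1) ⇒ N = (4/9, 1/9)
through R parallel to NC: direction (-4/9, -1/9); meets CP at Q = (-1/15, -4/15)
Q = C + t·(P−C) with t = -3/5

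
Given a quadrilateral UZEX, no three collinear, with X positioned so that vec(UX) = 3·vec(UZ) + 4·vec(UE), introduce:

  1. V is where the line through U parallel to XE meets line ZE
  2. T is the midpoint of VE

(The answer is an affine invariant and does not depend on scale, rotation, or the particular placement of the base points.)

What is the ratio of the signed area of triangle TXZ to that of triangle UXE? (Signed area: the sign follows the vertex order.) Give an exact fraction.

Choose coordinates U = (0, 0), Z = (1, 0), E = (0, 1), X = (3, 4).
1. V is where the line through U parallel to XE meets line ZE ⇒ V = (1/2, 1/2)
2. T is the midpoint of VE ⇒ T = (1/4, 3/4)
2·[TXZ] = -9/2, 2·[UXE] = 3
[TXZ]:[UXE] = -9/2:3 = -3/2

[TXZ]:[UXE] = -3/2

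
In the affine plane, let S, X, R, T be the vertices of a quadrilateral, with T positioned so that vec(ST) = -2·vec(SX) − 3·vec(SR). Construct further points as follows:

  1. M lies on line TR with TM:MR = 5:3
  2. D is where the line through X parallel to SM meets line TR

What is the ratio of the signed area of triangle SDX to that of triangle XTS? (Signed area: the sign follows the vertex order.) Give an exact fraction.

Choose coordinates S = (0, 0), X = (1, 0), R = (0, 1), T = (-2, -3).
1. M lies on line TR with TM:MR = 5:3 ⇒ M = (-3/4, -1/2)
2. D is where the line through X parallel to SM meets line TR ⇒ D = (-5/4, -3/2)
2·[SDX] = 3/2, 2·[XTS] = -3
[SDX]:[XTS] = 3/2:-3 = -1/2

[SDX]:[XTS] = -1/2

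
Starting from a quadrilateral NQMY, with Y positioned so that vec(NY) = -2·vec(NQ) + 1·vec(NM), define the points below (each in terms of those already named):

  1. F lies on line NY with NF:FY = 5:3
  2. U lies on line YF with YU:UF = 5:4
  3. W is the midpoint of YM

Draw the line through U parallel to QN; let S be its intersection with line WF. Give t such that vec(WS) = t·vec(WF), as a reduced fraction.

Work in coordinates with N = (0, 0), Q = (1, 0), M = (0, 1), Y = (-2, 1).
1. F lies on line NY with NF:FY = 5:3 ⇒ F = (-5/4, 5/8)
2. U lies on line YF with YU:UF = 5:4 ⇒ U = (-19/12, 19/24)
3. W is the midpoint of YM ⇒ W = (-1, 1)
through U parallel to QN: direction (-1, 0); meets WF at S = (-41/36, 19/24)
S = W + t·(F−W) with t = 5/9

t = 5/9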